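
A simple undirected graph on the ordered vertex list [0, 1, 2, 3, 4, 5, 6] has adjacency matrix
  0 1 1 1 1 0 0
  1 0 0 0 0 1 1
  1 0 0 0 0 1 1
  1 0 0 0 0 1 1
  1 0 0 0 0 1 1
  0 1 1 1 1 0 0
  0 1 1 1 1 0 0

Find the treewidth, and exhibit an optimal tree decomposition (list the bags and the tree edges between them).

Treewidth 3.
Bags: B1 = {0, 3, 5, 6}  B2 = {0, 2, 5, 6}  B3 = {0, 4, 5, 6}  B4 = {0, 1, 5, 6}
Tree: B1–B2, B2–B3, B3–B4

Each bag holds 4 vertices, so the decomposition has width 3, which upper-bounds the treewidth. For the lower bound: the 4 vertex sets {0,3}, {2,6}, {5}, {4} are disjoint, each induces a connected subgraph, and every pair is joined by at least one edge of G. Contracting each set to a single vertex therefore yields K_{4} as a minor, and since treewidth is minor-monotone, tw(G) ≥ tw(K_{4}) = 3. Combining the bounds, tw(G) = 3.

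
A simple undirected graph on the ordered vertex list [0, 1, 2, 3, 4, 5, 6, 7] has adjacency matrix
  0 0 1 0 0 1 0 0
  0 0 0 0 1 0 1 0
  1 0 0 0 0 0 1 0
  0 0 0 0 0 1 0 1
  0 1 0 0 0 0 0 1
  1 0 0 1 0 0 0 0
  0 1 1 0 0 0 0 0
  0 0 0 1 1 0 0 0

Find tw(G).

A width-2 tree decomposition is:
Bags: B1 = {3, 4, 7}  B2 = {3, 4, 5}  B3 = {0, 4, 5}  B4 = {0, 2, 4}  B5 = {2, 4, 6}  B6 = {1, 4, 6}
Tree: B1–B2, B2–B3, B3–B4, B4–B5, B5–B6
Every bag has size at most 3, so the width is 3 − 1 = 2 and tw(G) ≤ 2. For the lower bound, G contains the cycle 4–7–3–5–0–2–6–1–4, so G is not a forest; only forests have treewidth ≤ 1, hence tw(G) ≥ 2. The upper and lower bounds meet at 2, so that is the treewidth.

2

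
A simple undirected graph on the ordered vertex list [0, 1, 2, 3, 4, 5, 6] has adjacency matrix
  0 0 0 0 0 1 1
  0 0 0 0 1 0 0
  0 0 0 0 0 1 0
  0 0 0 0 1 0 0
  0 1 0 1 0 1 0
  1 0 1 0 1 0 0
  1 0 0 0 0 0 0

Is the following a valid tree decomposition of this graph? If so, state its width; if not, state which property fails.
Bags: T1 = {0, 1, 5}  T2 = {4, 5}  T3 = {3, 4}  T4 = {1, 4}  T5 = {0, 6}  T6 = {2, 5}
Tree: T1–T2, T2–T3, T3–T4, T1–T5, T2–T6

A tree decomposition must satisfy three properties: every vertex lies in some bag; for every edge, both endpoints lie together in some bag; and for every vertex, the bags containing it form a connected subtree. Here bags containing vertex 1 are not connected in the tree, so the decomposition is invalid.

No — bags containing vertex 1 are not connected in the tree.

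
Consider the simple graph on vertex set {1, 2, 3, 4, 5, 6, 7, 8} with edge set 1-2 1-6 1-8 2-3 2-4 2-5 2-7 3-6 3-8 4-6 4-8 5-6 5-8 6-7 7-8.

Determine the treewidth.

A width-3 tree decomposition is:
Bags: B1 = {1, 2, 6, 8}  B2 = {2, 6, 7, 8}  B3 = {2, 5, 6, 8}  B4 = {2, 4, 6, 8}  B5 = {2, 3, 6, 8}
Tree: B1–B2, B2–B3, B3–B4, B4–B5
Every bag has size at most 4, so the width is 4 − 1 = 3 and tw(G) ≤ 3. For the lower bound: the 4 vertex sets {1,2}, {6,7}, {8}, {5} are disjoint, each induces a connected subgraph, and every pair is joined by at least one edge of G. Contracting each set to a single vertex therefore yields K_{4} as a minor, and since treewidth is minor-monotone, tw(G) ≥ tw(K_{4}) = 3. Combining the bounds, tw(G) = 3.

3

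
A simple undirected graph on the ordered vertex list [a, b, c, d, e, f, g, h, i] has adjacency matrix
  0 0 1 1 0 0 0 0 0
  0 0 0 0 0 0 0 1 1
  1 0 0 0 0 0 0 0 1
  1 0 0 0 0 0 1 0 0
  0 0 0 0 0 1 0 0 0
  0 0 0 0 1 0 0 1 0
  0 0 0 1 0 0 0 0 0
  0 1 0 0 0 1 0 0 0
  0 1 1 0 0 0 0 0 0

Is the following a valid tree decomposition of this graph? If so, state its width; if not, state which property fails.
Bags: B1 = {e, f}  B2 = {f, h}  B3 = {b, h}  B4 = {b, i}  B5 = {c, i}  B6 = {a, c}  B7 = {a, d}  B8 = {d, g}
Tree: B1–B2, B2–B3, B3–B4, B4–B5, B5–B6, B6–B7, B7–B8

Vertex coverage: the bags together contain {a, b, c, d, e, f, g, h, i}, the full vertex set. Edge coverage: each edge of G has both endpoints in at least one bag. Running intersection: for every vertex, the bags containing it form a connected subtree. All three properties hold, so this is a valid tree decomposition of width max|bag| − 1 = 1, and hence tw(G) ≤ 1.

Yes; width 1.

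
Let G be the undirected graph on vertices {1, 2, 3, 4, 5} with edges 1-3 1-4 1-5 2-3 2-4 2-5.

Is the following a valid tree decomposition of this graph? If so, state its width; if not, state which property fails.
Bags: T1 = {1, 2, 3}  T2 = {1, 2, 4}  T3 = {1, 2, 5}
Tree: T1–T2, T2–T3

Every vertex of G appears in some bag (union = {1, 2, 3, 4, 5}); every edge is covered by a bag; and for each vertex v the set of bags containing v is connected in the bag tree. The decomposition is therefore valid. The largest bag has 3 vertices, so the width is 2.

Yes; width 2.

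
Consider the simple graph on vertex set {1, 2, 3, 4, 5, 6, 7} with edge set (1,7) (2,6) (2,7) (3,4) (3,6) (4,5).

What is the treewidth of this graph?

A width-1 tree decomposition is:
Bags: B1 = {4, 5}  B2 = {3, 4}  B3 = {3, 6}  B4 = {2, 6}  B5 = {2, 7}  B6 = {1, 7}
Tree: B1–B2, B2–B3, B3–B4, B4–B5, B5–B6
The largest bag has 2 vertices, giving width 1; this decomposition certifies tw(G) ≤ 1. Since G has at least one edge (e.g. 5–4), it is not an edgeless graph, so tw(G) ≥ 1. The upper and lower bounds meet at 1, so that is the treewidth.

1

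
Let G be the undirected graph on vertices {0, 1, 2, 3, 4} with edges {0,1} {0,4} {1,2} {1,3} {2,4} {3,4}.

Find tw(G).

2

A width-2 tree decomposition is:
Bags: B1 = {1, 2, 4}  B2 = {0, 1, 4}  B3 = {1, 3, 4}
Tree: B1–B2, B2–B3
The largest bag has 3 vertices, giving width 2; this decomposition certifies tw(G) ≤ 2. The edges 1–2–4–0–1 form a cycle, so G is not a tree and its treewidth is at least 2. The upper and lower bounds meet at 2, so that is the treewidth.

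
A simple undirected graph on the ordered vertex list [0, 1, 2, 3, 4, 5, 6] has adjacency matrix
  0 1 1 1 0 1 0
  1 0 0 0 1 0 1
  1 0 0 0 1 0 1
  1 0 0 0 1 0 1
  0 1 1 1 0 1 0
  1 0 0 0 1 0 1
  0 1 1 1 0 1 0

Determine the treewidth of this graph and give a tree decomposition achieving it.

Every bag has size at most 4, so the width is 4 − 1 = 3 and tw(G) ≤ 3. For the lower bound: the 4 vertex sets {0,5}, {3,6}, {4}, {1} are disjoint, each induces a connected subgraph, and every pair is joined by at least one edge of G. Contracting each set to a single vertex therefore yields K_{4} as a minor, and since treewidth is minor-monotone, tw(G) ≥ tw(K_{4}) = 3. The upper and lower bounds meet at 3, so that is the treewidth.

Treewidth 3.
Bags: B1 = {0, 4, 5, 6}  B2 = {0, 3, 4, 6}  B3 = {0, 1, 4, 6}  B4 = {0, 2, 4, 6}
Tree: B1–B2, B2–B3, B3–B4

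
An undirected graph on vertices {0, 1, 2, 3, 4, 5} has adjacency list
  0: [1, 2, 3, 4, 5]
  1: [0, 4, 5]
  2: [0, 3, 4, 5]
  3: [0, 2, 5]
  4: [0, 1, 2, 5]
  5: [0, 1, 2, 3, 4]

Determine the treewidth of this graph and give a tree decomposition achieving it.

Every bag has size at most 4, so the width is 4 − 1 = 3 and tw(G) ≤ 3. Conversely, {0, 1, 4, 5} is a clique of size 4, and the vertices of any clique must share a bag in every tree decomposition; so some bag has ≥ 4 vertices and tw(G) ≥ 3. Therefore the treewidth is 3.

Treewidth 3.
One optimal decomposition is:
Bags: B1 = {0, 1, 4, 5}  B2 = {0, 2, 4, 5}  B3 = {0, 2, 3, 5}
Tree: B1–B2, B2–B3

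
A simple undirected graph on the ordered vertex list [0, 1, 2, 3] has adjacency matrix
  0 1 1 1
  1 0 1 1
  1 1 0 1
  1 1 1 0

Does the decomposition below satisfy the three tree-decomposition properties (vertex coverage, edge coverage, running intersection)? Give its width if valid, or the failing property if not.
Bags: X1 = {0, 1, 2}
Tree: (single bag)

No — vertex 3 appears in no bag.

A tree decomposition must satisfy three properties: every vertex lies in some bag; for every edge, both endpoints lie together in some bag; and for every vertex, the bags containing it form a connected subtree. Here vertex 3 appears in no bag, so the decomposition is invalid.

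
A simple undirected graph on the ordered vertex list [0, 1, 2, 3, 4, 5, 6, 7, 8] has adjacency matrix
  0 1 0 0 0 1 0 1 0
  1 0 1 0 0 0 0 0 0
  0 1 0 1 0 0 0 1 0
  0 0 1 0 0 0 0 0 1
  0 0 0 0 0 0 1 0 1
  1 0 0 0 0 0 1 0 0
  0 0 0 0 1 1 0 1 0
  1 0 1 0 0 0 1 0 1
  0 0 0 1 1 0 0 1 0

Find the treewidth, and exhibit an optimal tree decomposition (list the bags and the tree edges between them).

Treewidth 3.
One such decomposition:
Bags: B1 = {0, 4, 5, 6}  B2 = {0, 4, 6, 7}  B3 = {0, 4, 7, 8}  B4 = {0, 1, 7, 8}  B5 = {1, 2, 7, 8}  B6 = {1, 2, 3, 8}
Tree: B1–B2, B2–B3, B3–B4, B4–B5, B5–B6

Each bag holds 4 vertices, so the decomposition has width 3, which upper-bounds the treewidth. For the lower bound: the 4 vertex sets {4,5,6}, {0}, {7}, {1,2,3,8} are disjoint, each induces a connected subgraph, and every pair is joined by at least one edge of G. Contracting each set to a single vertex therefore yields K_{4} as a minor, and since treewidth is minor-monotone, tw(G) ≥ tw(K_{4}) = 3. Combining the bounds, tw(G) = 3.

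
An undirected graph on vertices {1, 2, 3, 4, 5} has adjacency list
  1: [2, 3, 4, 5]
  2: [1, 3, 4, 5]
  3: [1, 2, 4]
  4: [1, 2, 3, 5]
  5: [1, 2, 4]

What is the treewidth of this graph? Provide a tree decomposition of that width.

Every bag has size at most 4, so the width is 4 − 1 = 3 and tw(G) ≤ 3. For the lower bound, the 4 vertices {1, 2, 3, 4} are pairwise adjacent, and any tree decomposition puts a clique entirely inside one bag — forcing width ≥ 3. Combining the bounds, tw(G) = 3.

Treewidth 3.
One such decomposition:
Bags: B1 = {1, 2, 3, 4}  B2 = {1, 2, 4, 5}
Tree: B1–B2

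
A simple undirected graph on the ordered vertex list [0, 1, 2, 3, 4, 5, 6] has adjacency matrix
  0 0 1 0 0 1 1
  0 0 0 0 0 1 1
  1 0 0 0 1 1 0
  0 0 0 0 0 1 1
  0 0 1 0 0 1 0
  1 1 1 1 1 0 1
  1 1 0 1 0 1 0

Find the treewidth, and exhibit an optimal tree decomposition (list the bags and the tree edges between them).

Treewidth 2.
One optimal decomposition is:
Bags: B1 = {3, 5, 6}  B2 = {0, 5, 6}  B3 = {0, 2, 5}  B4 = {2, 4, 5}  B5 = {1, 5, 6}
Tree: B1–B2, B2–B3, B3–B4, B2–B5

The largest bag has 3 vertices, giving width 2; this decomposition certifies tw(G) ≤ 2. For the lower bound, the 3 vertices {0, 2, 5} are pairwise adjacent, and any tree decomposition puts a clique entirely inside one bag — forcing width ≥ 2. Combining the bounds, tw(G) = 2.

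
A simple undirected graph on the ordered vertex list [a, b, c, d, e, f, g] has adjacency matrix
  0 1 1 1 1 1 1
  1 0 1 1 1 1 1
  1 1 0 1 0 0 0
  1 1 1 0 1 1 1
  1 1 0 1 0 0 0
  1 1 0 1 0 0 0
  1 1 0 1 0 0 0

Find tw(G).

3

A width-3 tree decomposition is:
Bags: B1 = {a, b, c, d}  B2 = {a, b, d, g}  B3 = {a, b, d, f}  B4 = {a, b, d, e}
Tree: B1–B2, B2–B3, B1–B4
Each bag holds 4 vertices, so the decomposition has width 3, which upper-bounds the treewidth. For the lower bound, the 4 vertices {a, b, d, g} are pairwise adjacent, and any tree decomposition puts a clique entirely inside one bag — forcing width ≥ 3. The upper and lower bounds meet at 3, so that is the treewidth.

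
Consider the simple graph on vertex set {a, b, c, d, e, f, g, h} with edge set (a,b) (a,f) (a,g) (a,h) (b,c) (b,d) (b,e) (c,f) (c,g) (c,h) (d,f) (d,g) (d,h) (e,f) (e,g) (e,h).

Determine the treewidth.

A width-4 tree decomposition is:
Bags: B1 = {a, c, d, e, g}  B2 = {a, c, d, e, f}  B3 = {a, c, d, e, h}  B4 = {a, b, c, d, e}
Tree: B1–B2, B2–B3, B3–B4
The largest bag has 5 vertices, giving width 4; this decomposition certifies tw(G) ≤ 4. For the lower bound: the 5 vertex sets {d,g}, {a,f}, {e,h}, {c}, {b} are disjoint, each induces a connected subgraph, and every pair is joined by at least one edge of G. Contracting each set to a single vertex therefore yields K_{5} as a minor, and since treewidth is minor-monotone, tw(G) ≥ tw(K_{5}) = 4. The upper and lower bounds meet at 4, so that is the treewidth.

4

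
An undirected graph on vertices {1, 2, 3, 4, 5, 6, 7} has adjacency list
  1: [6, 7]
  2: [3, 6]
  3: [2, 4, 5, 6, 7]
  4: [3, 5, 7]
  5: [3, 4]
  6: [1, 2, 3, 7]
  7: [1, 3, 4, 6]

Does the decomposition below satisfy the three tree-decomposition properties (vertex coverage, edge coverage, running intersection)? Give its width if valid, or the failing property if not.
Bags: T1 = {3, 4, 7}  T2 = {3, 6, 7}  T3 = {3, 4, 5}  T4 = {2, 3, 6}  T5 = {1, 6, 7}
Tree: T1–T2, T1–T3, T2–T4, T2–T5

Yes; width 2.

Checking the three conditions: (i) the bags cover all of {1, 2, 3, 4, 5, 6, 7}; (ii) for each edge, some bag contains both endpoints; (iii) the bags containing any fixed vertex form a subtree. All hold, so the decomposition is valid with width 3 − 1 = 2.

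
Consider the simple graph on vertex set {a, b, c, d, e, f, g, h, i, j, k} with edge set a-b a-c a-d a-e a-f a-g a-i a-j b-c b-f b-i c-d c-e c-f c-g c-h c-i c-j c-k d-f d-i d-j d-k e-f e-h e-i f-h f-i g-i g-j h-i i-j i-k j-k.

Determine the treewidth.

4

A width-4 tree decomposition is:
Bags: B1 = {a, b, c, f, i}  B2 = {a, c, e, f, i}  B3 = {c, e, f, h, i}  B4 = {a, c, d, f, i}  B5 = {a, c, d, i, j}  B6 = {c, d, i, j, k}  B7 = {a, c, g, i, j}
Tree: B1–B2, B2–B3, B1–B4, B4–B5, B5–B6, B5–B7
The largest bag has 5 vertices, giving width 4; this decomposition certifies tw(G) ≤ 4. Conversely, {c, e, f, h, i} is a clique of size 5, and the vertices of any clique must share a bag in every tree decomposition; so some bag has ≥ 5 vertices and tw(G) ≥ 4. The upper and lower bounds meet at 4, so that is the treewidth.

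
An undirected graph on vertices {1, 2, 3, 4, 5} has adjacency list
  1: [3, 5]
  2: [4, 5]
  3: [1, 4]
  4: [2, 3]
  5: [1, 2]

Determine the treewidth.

A width-2 tree decomposition is:
Bags: B1 = {2, 4, 5}  B2 = {3, 4, 5}  B3 = {1, 3, 5}
Tree: B1–B2, B2–B3
Each bag holds 3 vertices, so the decomposition has width 2, which upper-bounds the treewidth. For the lower bound, G contains the cycle 5–2–4–3–1–5, so G is not a forest; only forests have treewidth ≤ 1, hence tw(G) ≥ 2. The upper and lower bounds meet at 2, so that is the treewidth.

2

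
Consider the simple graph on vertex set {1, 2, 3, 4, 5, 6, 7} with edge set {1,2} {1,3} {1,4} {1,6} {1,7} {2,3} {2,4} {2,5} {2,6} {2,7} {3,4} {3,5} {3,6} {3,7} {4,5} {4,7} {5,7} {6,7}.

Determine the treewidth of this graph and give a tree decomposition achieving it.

The largest bag has 5 vertices, giving width 4; this decomposition certifies tw(G) ≤ 4. Conversely, {1, 2, 3, 4, 7} is a clique of size 5, and the vertices of any clique must share a bag in every tree decomposition; so some bag has ≥ 5 vertices and tw(G) ≥ 4. Combining the bounds, tw(G) = 4.

Treewidth 4.
One such decomposition:
Bags: B1 = {1, 2, 3, 6, 7}  B2 = {1, 2, 3, 4, 7}  B3 = {2, 3, 4, 5, 7}
Tree: B1–B2, B2–B3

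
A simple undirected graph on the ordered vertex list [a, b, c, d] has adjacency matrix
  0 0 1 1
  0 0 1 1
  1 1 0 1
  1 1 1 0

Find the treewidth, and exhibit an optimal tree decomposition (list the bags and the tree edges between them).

Treewidth 2.
Bags: B1 = {b, c, d}  B2 = {a, c, d}
Tree: B1–B2

The largest bag has 3 vertices, giving width 2; this decomposition certifies tw(G) ≤ 2. Conversely, {a, c, d} is a clique of size 3, and the vertices of any clique must share a bag in every tree decomposition; so some bag has ≥ 3 vertices and tw(G) ≥ 2. Combining the bounds, tw(G) = 2.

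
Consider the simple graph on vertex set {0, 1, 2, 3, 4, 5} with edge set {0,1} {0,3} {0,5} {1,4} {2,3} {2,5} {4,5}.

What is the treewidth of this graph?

A width-2 tree decomposition is:
Bags: B1 = {0, 1, 4}  B2 = {0, 4, 5}  B3 = {0, 3, 5}  B4 = {2, 3, 5}
Tree: B1–B2, B2–B3, B3–B4
The largest bag has 3 vertices, giving width 2; this decomposition certifies tw(G) ≤ 2. Since 1–4–5–0–1 is a cycle in G, G is not acyclic. Forests are exactly the graphs of treewidth ≤ 1, so tw(G) ≥ 2. Therefore the treewidth is 2.

2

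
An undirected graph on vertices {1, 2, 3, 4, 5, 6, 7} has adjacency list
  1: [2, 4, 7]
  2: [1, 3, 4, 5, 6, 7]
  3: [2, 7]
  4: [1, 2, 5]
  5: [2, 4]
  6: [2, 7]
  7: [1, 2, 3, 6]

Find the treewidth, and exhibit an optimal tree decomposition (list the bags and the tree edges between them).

Treewidth 2.
One such decomposition:
Bags: B1 = {1, 2, 7}  B2 = {1, 2, 4}  B3 = {2, 6, 7}  B4 = {2, 3, 7}  B5 = {2, 4, 5}
Tree: B1–B2, B1–B3, B1–B4, B2–B5

Each bag holds 3 vertices, so the decomposition has width 2, which upper-bounds the treewidth. On the other hand G contains the 3-clique {1, 2, 4}. A clique must lie in a single bag of any decomposition, so no decomposition can have width below 2. The upper and lower bounds meet at 2, so that is the treewidth.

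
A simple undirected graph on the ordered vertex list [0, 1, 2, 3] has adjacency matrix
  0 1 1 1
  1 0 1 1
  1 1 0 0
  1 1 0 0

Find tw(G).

A width-2 tree decomposition is:
Bags: B1 = {0, 1, 3}  B2 = {0, 1, 2}
Tree: B1–B2
Every bag has size at most 3, so the width is 3 − 1 = 2 and tw(G) ≤ 2. Conversely, {0, 1, 2} is a clique of size 3, and the vertices of any clique must share a bag in every tree decomposition; so some bag has ≥ 3 vertices and tw(G) ≥ 2. The upper and lower bounds meet at 2, so that is the treewidth.

2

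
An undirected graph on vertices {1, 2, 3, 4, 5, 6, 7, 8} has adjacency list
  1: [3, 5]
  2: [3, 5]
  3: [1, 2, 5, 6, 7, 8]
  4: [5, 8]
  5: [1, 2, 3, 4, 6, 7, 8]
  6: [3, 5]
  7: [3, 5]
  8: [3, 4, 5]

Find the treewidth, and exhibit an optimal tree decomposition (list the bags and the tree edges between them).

Each bag holds 3 vertices, so the decomposition has width 2, which upper-bounds the treewidth. For the lower bound, the 3 vertices {1, 3, 5} are pairwise adjacent, and any tree decomposition puts a clique entirely inside one bag — forcing width ≥ 2. Therefore the treewidth is 2.

Treewidth 2.
Bags: B1 = {1, 3, 5}  B2 = {2, 3, 5}  B3 = {3, 5, 6}  B4 = {3, 5, 7}  B5 = {3, 5, 8}  B6 = {4, 5, 8}
Tree: B1–B2, B2–B3, B3–B4, B4–B5, B5–B6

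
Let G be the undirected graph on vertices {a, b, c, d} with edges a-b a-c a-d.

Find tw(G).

1

A width-1 tree decomposition is:
Bags: B1 = {a, c}  B2 = {a, d}  B3 = {a, b}
Tree: B1–B2, B1–B3
The largest bag has 2 vertices, giving width 1; this decomposition certifies tw(G) ≤ 1. Any graph with an edge has treewidth ≥ 1, and G has the edge c–a. The upper and lower bounds meet at 1, so that is the treewidth.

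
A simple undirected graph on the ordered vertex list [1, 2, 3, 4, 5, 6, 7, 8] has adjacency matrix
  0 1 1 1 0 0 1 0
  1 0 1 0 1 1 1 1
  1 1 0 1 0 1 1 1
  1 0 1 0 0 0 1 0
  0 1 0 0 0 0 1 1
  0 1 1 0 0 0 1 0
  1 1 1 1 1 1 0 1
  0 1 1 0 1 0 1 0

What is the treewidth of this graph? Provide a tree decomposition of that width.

Every bag has size at most 4, so the width is 4 − 1 = 3 and tw(G) ≤ 3. For the lower bound, the 4 vertices {2, 3, 7, 8} are pairwise adjacent, and any tree decomposition puts a clique entirely inside one bag — forcing width ≥ 3. Hence tw(G) = 3 exactly.

Treewidth 3.
One such decomposition:
Bags: B1 = {2, 3, 6, 7}  B2 = {2, 3, 7, 8}  B3 = {1, 2, 3, 7}  B4 = {2, 5, 7, 8}  B5 = {1, 3, 4, 7}
Tree: B1–B2, B1–B3, B2–B4, B3–B5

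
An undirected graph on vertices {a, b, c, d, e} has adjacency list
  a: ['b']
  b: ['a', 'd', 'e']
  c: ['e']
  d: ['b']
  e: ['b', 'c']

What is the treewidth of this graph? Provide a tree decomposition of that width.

The largest bag has 2 vertices, giving width 1; this decomposition certifies tw(G) ≤ 1. Any graph with an edge has treewidth ≥ 1, and G has the edge e–b. Therefore the treewidth is 1.

Treewidth 1.
One optimal decomposition is:
Bags: B1 = {b, e}  B2 = {b, d}  B3 = {a, b}  B4 = {c, e}
Tree: B1–B2, B1–B3, B1–B4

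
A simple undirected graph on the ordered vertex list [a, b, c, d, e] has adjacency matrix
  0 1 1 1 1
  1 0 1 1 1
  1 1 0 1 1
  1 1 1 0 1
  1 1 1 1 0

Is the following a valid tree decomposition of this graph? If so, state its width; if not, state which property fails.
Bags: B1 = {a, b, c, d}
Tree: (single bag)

No — vertex e appears in no bag.

A tree decomposition must satisfy three properties: every vertex lies in some bag; for every edge, both endpoints lie together in some bag; and for every vertex, the bags containing it form a connected subtree. Here vertex e appears in no bag, so the decomposition is invalid.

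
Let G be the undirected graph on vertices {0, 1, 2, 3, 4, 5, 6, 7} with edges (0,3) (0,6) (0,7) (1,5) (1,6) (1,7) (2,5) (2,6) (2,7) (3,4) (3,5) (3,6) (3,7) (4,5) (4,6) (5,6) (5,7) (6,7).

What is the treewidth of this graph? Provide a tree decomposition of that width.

The largest bag has 4 vertices, giving width 3; this decomposition certifies tw(G) ≤ 3. On the other hand G contains the 4-clique {0, 3, 6, 7}. A clique must lie in a single bag of any decomposition, so no decomposition can have width below 3. Therefore the treewidth is 3.

Treewidth 3.
One such decomposition:
Bags: B1 = {0, 3, 6, 7}  B2 = {3, 5, 6, 7}  B3 = {2, 5, 6, 7}  B4 = {1, 5, 6, 7}  B5 = {3, 4, 5, 6}
Tree: B1–B2, B2–B3, B3–B4, B2–B5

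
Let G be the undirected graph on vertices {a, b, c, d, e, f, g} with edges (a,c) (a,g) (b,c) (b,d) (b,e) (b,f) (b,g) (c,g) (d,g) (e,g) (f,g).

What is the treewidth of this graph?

A width-2 tree decomposition is:
Bags: B1 = {b, e, g}  B2 = {b, f, g}  B3 = {b, c, g}  B4 = {a, c, g}  B5 = {b, d, g}
Tree: B1–B2, B2–B3, B3–B4, B1–B5
Each bag holds 3 vertices, so the decomposition has width 2, which upper-bounds the treewidth. Conversely, {a, c, g} is a clique of size 3, and the vertices of any clique must share a bag in every tree decomposition; so some bag has ≥ 3 vertices and tw(G) ≥ 2. Combining the bounds, tw(G) = 2.

2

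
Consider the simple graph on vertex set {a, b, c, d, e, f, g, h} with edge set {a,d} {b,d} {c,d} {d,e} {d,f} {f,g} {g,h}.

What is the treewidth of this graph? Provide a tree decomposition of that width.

Treewidth 1.
One such decomposition:
Bags: B1 = {f, g}  B2 = {g, h}  B3 = {d, f}  B4 = {d, e}  B5 = {b, d}  B6 = {c, d}  B7 = {a, d}
Tree: B1–B2, B1–B3, B3–B4, B3–B5, B4–B6, B5–B7

The largest bag has 2 vertices, giving width 1; this decomposition certifies tw(G) ≤ 1. Since G has at least one edge (e.g. g–f), it is not an edgeless graph, so tw(G) ≥ 1. Therefore the treewidth is 1.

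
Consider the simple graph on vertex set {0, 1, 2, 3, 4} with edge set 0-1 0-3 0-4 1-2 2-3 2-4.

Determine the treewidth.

2

A width-2 tree decomposition is:
Bags: B1 = {0, 2, 4}  B2 = {0, 1, 2}  B3 = {0, 2, 3}
Tree: B1–B2, B2–B3
The largest bag has 3 vertices, giving width 2; this decomposition certifies tw(G) ≤ 2. Since 4–2–1–0–4 is a cycle in G, G is not acyclic. Forests are exactly the graphs of treewidth ≤ 1, so tw(G) ≥ 2. Combining the bounds, tw(G) = 2.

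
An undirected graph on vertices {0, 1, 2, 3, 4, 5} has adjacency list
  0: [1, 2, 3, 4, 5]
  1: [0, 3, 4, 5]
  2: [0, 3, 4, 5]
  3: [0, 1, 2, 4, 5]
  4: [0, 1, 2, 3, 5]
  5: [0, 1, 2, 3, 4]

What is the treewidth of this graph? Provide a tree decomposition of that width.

Every bag has size at most 5, so the width is 5 − 1 = 4 and tw(G) ≤ 4. Conversely, {0, 1, 3, 4, 5} is a clique of size 5, and the vertices of any clique must share a bag in every tree decomposition; so some bag has ≥ 5 vertices and tw(G) ≥ 4. Combining the bounds, tw(G) = 4.

Treewidth 4.
One optimal decomposition is:
Bags: B1 = {0, 1, 3, 4, 5}  B2 = {0, 2, 3, 4, 5}
Tree: B1–B2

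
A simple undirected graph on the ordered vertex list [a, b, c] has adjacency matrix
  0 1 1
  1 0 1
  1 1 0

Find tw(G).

2

A width-2 tree decomposition is:
Bags: B1 = {a, b, c}
Tree: (single bag)
With just one bag of size 3, the width is 3 − 1 = 2, so tw(G) ≤ 2. Conversely, {a, b, c} is a clique of size 3, and the vertices of any clique must share a bag in every tree decomposition; so some bag has ≥ 3 vertices and tw(G) ≥ 2. Hence tw(G) = 2 exactly.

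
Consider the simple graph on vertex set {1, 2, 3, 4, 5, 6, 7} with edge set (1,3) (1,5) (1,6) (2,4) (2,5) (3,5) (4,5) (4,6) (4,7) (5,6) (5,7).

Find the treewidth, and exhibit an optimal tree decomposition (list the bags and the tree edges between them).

Every bag has size at most 3, so the width is 3 − 1 = 2 and tw(G) ≤ 2. For the lower bound, the 3 vertices {1, 3, 5} are pairwise adjacent, and any tree decomposition puts a clique entirely inside one bag — forcing width ≥ 2. Hence tw(G) = 2 exactly.

Treewidth 2.
One such decomposition:
Bags: B1 = {1, 5, 6}  B2 = {4, 5, 6}  B3 = {4, 5, 7}  B4 = {1, 3, 5}  B5 = {2, 4, 5}
Tree: B1–B2, B2–B3, B1–B4, B3–B5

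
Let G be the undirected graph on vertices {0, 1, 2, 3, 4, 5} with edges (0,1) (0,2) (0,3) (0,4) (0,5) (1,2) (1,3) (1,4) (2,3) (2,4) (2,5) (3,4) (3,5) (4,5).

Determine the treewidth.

A width-4 tree decomposition is:
Bags: B1 = {0, 2, 3, 4, 5}  B2 = {0, 1, 2, 3, 4}
Tree: B1–B2
The largest bag has 5 vertices, giving width 4; this decomposition certifies tw(G) ≤ 4. On the other hand G contains the 5-clique {0, 1, 2, 3, 4}. A clique must lie in a single bag of any decomposition, so no decomposition can have width below 4. The upper and lower bounds meet at 4, so that is the treewidth.

4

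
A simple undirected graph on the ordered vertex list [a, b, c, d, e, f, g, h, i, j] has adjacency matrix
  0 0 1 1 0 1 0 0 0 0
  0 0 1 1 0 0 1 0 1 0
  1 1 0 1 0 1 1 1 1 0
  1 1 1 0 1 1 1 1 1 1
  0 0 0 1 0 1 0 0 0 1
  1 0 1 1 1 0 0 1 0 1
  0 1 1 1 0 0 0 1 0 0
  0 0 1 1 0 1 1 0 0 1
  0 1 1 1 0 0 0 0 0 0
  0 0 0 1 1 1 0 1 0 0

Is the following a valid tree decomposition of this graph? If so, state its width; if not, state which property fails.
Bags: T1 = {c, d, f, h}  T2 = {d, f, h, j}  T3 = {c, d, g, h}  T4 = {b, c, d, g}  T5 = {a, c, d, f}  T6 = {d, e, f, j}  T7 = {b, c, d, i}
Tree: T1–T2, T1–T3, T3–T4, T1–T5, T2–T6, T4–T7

Yes; width 3.

Every vertex of G appears in some bag (union = {a, b, c, d, e, f, g, h, i, j}); every edge is covered by a bag; and for each vertex v the set of bags containing v is connected in the bag tree. The decomposition is therefore valid. The largest bag has 4 vertices, so the width is 3.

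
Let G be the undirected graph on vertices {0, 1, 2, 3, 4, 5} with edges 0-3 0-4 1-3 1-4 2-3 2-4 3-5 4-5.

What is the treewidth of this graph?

2

A width-2 tree decomposition is:
Bags: B1 = {0, 3, 4}  B2 = {2, 3, 4}  B3 = {3, 4, 5}  B4 = {1, 3, 4}
Tree: B1–B2, B2–B3, B3–B4
Each bag holds 3 vertices, so the decomposition has width 2, which upper-bounds the treewidth. The edges 0–4–2–3–0 form a cycle, so G is not a tree and its treewidth is at least 2. Hence tw(G) = 2 exactly.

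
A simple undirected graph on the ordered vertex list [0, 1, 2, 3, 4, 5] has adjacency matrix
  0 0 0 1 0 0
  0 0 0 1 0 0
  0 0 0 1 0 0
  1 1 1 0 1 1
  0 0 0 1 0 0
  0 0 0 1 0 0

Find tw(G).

A width-1 tree decomposition is:
Bags: B1 = {1, 3}  B2 = {2, 3}  B3 = {3, 5}  B4 = {0, 3}  B5 = {3, 4}
Tree: B1–B2, B2–B3, B1–B4, B4–B5
The largest bag has 2 vertices, giving width 1; this decomposition certifies tw(G) ≤ 1. G has an edge, so its treewidth is at least 1. Combining the bounds, tw(G) = 1.

1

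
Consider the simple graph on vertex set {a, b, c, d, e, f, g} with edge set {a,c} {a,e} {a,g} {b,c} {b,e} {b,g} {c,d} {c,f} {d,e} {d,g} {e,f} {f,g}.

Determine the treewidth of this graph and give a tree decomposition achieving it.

The largest bag has 4 vertices, giving width 3; this decomposition certifies tw(G) ≤ 3. For the lower bound: the 4 vertex sets {b,e}, {c,f}, {g}, {d} are disjoint, each induces a connected subgraph, and every pair is joined by at least one edge of G. Contracting each set to a single vertex therefore yields K_{4} as a minor, and since treewidth is minor-monotone, tw(G) ≥ tw(K_{4}) = 3. Hence tw(G) = 3 exactly.

Treewidth 3.
Bags: B1 = {b, c, e, g}  B2 = {c, e, f, g}  B3 = {c, d, e, g}  B4 = {a, c, e, g}
Tree: B1–B2, B2–B3, B3–B4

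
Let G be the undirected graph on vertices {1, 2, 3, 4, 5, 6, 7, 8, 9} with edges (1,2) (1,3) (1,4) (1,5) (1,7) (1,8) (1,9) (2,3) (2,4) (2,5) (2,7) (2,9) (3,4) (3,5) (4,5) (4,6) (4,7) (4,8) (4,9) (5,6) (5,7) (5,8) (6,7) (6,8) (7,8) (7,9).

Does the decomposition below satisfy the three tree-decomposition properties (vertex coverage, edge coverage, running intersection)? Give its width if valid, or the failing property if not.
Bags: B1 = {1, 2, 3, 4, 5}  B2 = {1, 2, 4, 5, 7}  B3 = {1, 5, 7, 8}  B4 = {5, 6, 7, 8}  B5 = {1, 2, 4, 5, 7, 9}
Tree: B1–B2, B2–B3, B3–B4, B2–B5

A tree decomposition must satisfy three properties: every vertex lies in some bag; for every edge, both endpoints lie together in some bag; and for every vertex, the bags containing it form a connected subtree. Here edge (4,8) lies in no bag, so the decomposition is invalid.

No — edge (4,8) lies in no bag.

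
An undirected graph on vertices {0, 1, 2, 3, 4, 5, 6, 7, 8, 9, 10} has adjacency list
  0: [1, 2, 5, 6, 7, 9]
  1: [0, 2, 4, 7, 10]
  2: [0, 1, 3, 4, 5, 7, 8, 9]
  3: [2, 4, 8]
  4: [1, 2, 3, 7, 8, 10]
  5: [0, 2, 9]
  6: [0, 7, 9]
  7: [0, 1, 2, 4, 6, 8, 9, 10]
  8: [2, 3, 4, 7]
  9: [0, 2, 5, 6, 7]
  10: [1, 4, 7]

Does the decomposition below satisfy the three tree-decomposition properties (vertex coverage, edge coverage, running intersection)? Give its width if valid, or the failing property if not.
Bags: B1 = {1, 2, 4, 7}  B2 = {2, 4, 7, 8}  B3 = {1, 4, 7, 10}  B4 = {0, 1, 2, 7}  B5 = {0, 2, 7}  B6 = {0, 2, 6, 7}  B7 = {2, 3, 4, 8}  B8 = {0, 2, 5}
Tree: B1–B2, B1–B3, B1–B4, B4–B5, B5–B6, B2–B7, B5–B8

No — vertex 9 appears in no bag.

A tree decomposition must satisfy three properties: every vertex lies in some bag; for every edge, both endpoints lie together in some bag; and for every vertex, the bags containing it form a connected subtree. Here vertex 9 appears in no bag, so the decomposition is invalid.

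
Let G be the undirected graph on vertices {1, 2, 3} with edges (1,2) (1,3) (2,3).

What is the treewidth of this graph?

2

A width-2 tree decomposition is:
Bags: B1 = {1, 2, 3}
Tree: (single bag)
With just one bag of size 3, the width is 3 − 1 = 2, so tw(G) ≤ 2. Conversely, {1, 2, 3} is a clique of size 3, and the vertices of any clique must share a bag in every tree decomposition; so some bag has ≥ 3 vertices and tw(G) ≥ 2. Therefore the treewidth is 2.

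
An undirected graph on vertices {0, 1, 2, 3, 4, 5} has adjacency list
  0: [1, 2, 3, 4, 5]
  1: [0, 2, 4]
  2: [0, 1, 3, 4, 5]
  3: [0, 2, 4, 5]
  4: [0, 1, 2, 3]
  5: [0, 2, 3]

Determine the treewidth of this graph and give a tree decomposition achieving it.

Treewidth 3.
Bags: B1 = {0, 2, 3, 4}  B2 = {0, 2, 3, 5}  B3 = {0, 1, 2, 4}
Tree: B1–B2, B1–B3

The largest bag has 4 vertices, giving width 3; this decomposition certifies tw(G) ≤ 3. On the other hand G contains the 4-clique {0, 1, 2, 4}. A clique must lie in a single bag of any decomposition, so no decomposition can have width below 3. Therefore the treewidth is 3.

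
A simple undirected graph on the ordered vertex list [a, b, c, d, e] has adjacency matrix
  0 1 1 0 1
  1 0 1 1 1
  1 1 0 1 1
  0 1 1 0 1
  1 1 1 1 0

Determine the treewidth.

3

A width-3 tree decomposition is:
Bags: B1 = {b, c, d, e}  B2 = {a, b, c, e}
Tree: B1–B2
Each bag holds 4 vertices, so the decomposition has width 3, which upper-bounds the treewidth. On the other hand G contains the 4-clique {b, c, d, e}. A clique must lie in a single bag of any decomposition, so no decomposition can have width below 3. The upper and lower bounds meet at 3, so that is the treewidth.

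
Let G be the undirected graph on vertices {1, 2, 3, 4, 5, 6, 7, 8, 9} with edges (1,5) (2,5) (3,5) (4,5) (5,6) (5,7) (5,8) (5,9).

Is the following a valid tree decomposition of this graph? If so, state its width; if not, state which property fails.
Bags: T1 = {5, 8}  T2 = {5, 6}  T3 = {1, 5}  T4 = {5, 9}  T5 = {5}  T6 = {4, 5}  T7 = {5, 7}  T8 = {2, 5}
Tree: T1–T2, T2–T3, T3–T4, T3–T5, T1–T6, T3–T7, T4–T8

No — vertex 3 appears in no bag.

A tree decomposition must satisfy three properties: every vertex lies in some bag; for every edge, both endpoints lie together in some bag; and for every vertex, the bags containing it form a connected subtree. Here vertex 3 appears in no bag, so the decomposition is invalid.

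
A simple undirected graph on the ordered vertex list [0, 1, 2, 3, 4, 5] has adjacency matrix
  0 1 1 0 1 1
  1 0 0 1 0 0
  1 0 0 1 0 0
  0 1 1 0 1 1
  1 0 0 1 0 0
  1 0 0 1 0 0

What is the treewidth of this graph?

2

A width-2 tree decomposition is:
Bags: B1 = {0, 1, 3}  B2 = {0, 3, 4}  B3 = {0, 3, 5}  B4 = {0, 2, 3}
Tree: B1–B2, B2–B3, B3–B4
Every bag has size at most 3, so the width is 3 − 1 = 2 and tw(G) ≤ 2. The edges 3–1–0–4–3 form a cycle, so G is not a tree and its treewidth is at least 2. The upper and lower bounds meet at 2, so that is the treewidth.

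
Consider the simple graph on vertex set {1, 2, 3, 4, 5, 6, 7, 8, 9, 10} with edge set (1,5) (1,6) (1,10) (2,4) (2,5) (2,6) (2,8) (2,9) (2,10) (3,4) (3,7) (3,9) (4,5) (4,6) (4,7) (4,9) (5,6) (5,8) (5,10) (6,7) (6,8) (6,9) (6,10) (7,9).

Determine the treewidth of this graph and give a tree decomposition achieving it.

Treewidth 3.
Bags: B1 = {2, 4, 6, 9}  B2 = {4, 6, 7, 9}  B3 = {2, 4, 5, 6}  B4 = {2, 5, 6, 8}  B5 = {3, 4, 7, 9}  B6 = {2, 5, 6, 10}  B7 = {1, 5, 6, 10}
Tree: B1–B2, B1–B3, B3–B4, B2–B5, B3–B6, B6–B7

Each bag holds 4 vertices, so the decomposition has width 3, which upper-bounds the treewidth. Conversely, {3, 4, 7, 9} is a clique of size 4, and the vertices of any clique must share a bag in every tree decomposition; so some bag has ≥ 4 vertices and tw(G) ≥ 3. Combining the bounds, tw(G) = 3.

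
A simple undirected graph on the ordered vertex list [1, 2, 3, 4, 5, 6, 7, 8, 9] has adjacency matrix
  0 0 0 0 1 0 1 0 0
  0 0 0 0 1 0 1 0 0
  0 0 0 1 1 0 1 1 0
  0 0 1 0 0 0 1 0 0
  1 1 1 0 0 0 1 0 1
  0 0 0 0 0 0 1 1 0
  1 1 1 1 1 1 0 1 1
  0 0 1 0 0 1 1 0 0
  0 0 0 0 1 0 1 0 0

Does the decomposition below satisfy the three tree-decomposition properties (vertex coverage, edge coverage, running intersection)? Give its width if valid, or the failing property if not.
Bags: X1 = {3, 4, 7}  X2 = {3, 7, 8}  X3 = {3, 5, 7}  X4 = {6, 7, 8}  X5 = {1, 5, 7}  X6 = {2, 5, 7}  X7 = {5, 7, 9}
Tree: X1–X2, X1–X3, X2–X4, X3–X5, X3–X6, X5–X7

Yes; width 2.

Vertex coverage: the bags together contain {1, 2, 3, 4, 5, 6, 7, 8, 9}, the full vertex set. Edge coverage: each edge of G has both endpoints in at least one bag. Running intersection: for every vertex, the bags containing it form a connected subtree. All three properties hold, so this is a valid tree decomposition of width max|bag| − 1 = 2, and hence tw(G) ≤ 2.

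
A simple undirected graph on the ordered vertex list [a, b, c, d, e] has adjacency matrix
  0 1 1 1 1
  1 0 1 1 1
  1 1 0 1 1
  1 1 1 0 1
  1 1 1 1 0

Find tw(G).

A width-4 tree decomposition is:
Bags: B1 = {a, b, c, d, e}
Tree: (single bag)
With just one bag of size 5, the width is 5 − 1 = 4, so tw(G) ≤ 4. For the lower bound, the 5 vertices {a, b, c, d, e} are pairwise adjacent, and any tree decomposition puts a clique entirely inside one bag — forcing width ≥ 4. Therefore the treewidth is 4.

4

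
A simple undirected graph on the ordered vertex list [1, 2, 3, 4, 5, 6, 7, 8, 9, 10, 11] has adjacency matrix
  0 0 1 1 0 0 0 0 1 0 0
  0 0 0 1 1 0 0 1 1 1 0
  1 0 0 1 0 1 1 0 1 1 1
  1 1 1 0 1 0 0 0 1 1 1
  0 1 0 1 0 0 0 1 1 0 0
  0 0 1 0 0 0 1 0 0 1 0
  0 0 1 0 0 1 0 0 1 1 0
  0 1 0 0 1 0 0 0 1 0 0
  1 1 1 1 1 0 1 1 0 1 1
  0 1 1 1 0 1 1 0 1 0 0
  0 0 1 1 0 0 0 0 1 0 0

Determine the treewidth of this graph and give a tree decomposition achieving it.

Each bag holds 4 vertices, so the decomposition has width 3, which upper-bounds the treewidth. Conversely, {2, 5, 8, 9} is a clique of size 4, and the vertices of any clique must share a bag in every tree decomposition; so some bag has ≥ 4 vertices and tw(G) ≥ 3. Hence tw(G) = 3 exactly.

Treewidth 3.
One optimal decomposition is:
Bags: B1 = {3, 4, 9, 11}  B2 = {3, 4, 9, 10}  B3 = {2, 4, 9, 10}  B4 = {3, 7, 9, 10}  B5 = {1, 3, 4, 9}  B6 = {3, 6, 7, 10}  B7 = {2, 4, 5, 9}  B8 = {2, 5, 8, 9}
Tree: B1–B2, B2–B3, B2–B4, B1–B5, B4–B6, B3–B7, B7–B8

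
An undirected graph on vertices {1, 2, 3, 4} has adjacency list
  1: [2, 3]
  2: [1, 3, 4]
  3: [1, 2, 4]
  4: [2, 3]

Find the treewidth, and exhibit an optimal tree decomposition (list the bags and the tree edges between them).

The largest bag has 3 vertices, giving width 2; this decomposition certifies tw(G) ≤ 2. On the other hand G contains the 3-clique {1, 2, 3}. A clique must lie in a single bag of any decomposition, so no decomposition can have width below 2. Therefore the treewidth is 2.

Treewidth 2.
One such decomposition:
Bags: B1 = {1, 2, 3}  B2 = {2, 3, 4}
Tree: B1–B2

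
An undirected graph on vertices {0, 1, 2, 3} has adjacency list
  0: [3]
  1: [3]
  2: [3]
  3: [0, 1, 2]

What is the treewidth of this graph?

1

A width-1 tree decomposition is:
Bags: B1 = {0, 3}  B2 = {2, 3}  B3 = {1, 3}
Tree: B1–B2, B1–B3
Each bag holds 2 vertices, so the decomposition has width 1, which upper-bounds the treewidth. Since G has at least one edge (e.g. 0–3), it is not an edgeless graph, so tw(G) ≥ 1. Hence tw(G) = 1 exactly.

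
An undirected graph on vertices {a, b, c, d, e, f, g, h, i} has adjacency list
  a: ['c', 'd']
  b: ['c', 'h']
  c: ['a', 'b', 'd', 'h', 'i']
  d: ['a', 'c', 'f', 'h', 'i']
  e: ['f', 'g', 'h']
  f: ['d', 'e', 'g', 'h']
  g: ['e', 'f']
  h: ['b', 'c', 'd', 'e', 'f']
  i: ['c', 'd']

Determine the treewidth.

A width-2 tree decomposition is:
Bags: B1 = {c, d, h}  B2 = {b, c, h}  B3 = {c, d, i}  B4 = {a, c, d}  B5 = {d, f, h}  B6 = {e, f, h}  B7 = {e, f, g}
Tree: B1–B2, B1–B3, B1–B4, B1–B5, B5–B6, B6–B7
The largest bag has 3 vertices, giving width 2; this decomposition certifies tw(G) ≤ 2. For the lower bound, the 3 vertices {c, d, h} are pairwise adjacent, and any tree decomposition puts a clique entirely inside one bag — forcing width ≥ 2. Combining the bounds, tw(G) = 2.

2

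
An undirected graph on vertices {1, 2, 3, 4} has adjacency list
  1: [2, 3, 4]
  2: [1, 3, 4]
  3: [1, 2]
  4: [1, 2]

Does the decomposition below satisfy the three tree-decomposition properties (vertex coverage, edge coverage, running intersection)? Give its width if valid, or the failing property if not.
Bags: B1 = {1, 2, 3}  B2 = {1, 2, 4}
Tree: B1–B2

Yes; width 2.

Checking the three conditions: (i) the bags cover all of {1, 2, 3, 4}; (ii) for each edge, some bag contains both endpoints; (iii) the bags containing any fixed vertex form a subtree. All hold, so the decomposition is valid with width 3 − 1 = 2.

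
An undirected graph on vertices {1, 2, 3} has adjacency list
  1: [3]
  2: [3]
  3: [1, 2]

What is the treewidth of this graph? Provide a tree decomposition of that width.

Treewidth 1.
One optimal decomposition is:
Bags: B1 = {1, 3}  B2 = {2, 3}
Tree: B1–B2

Every bag has size at most 2, so the width is 2 − 1 = 1 and tw(G) ≤ 1. G has an edge, so its treewidth is at least 1. Therefore the treewidth is 1.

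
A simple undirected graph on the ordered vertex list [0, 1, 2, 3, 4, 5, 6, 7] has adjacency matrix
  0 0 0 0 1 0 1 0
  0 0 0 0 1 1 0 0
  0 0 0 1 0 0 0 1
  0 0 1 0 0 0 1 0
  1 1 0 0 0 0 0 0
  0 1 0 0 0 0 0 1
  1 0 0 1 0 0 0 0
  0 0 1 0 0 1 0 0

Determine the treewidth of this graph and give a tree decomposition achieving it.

Each bag holds 3 vertices, so the decomposition has width 2, which upper-bounds the treewidth. The edges 7–5–1–4–0–6–3–2–7 form a cycle, so G is not a tree and its treewidth is at least 2. The upper and lower bounds meet at 2, so that is the treewidth.

Treewidth 2.
One such decomposition:
Bags: B1 = {1, 5, 7}  B2 = {1, 4, 7}  B3 = {0, 4, 7}  B4 = {0, 6, 7}  B5 = {3, 6, 7}  B6 = {2, 3, 7}
Tree: B1–B2, B2–B3, B3–B4, B4–B5, B5–B6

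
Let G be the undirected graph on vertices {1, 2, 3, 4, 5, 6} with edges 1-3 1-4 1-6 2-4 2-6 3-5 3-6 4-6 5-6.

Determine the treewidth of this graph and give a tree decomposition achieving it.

Treewidth 2.
One optimal decomposition is:
Bags: B1 = {1, 3, 6}  B2 = {1, 4, 6}  B3 = {2, 4, 6}  B4 = {3, 5, 6}
Tree: B1–B2, B2–B3, B1–B4

Every bag has size at most 3, so the width is 3 − 1 = 2 and tw(G) ≤ 2. Conversely, {1, 3, 6} is a clique of size 3, and the vertices of any clique must share a bag in every tree decomposition; so some bag has ≥ 3 vertices and tw(G) ≥ 2. The upper and lower bounds meet at 2, so that is the treewidth.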